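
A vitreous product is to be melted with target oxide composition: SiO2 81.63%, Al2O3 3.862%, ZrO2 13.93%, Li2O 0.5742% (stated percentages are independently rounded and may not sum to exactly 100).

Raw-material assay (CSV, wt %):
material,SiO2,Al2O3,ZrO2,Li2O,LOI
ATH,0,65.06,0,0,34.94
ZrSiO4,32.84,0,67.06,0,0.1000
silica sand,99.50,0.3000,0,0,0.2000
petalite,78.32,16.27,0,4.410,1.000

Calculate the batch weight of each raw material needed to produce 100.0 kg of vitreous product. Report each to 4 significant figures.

The intermediate values appear, rounded to 4 significant digits, across the worked steps — full precision is held from first step to last. Each reported value is rounded once only — the derived quantities (LOI, the totals, glass mass, yield, four oxide percentages) are rebuilt from the batch weights at 100.0 kg of glass at exact precision, as quoted within the problem or answer text.
Oxide-by-oxide targets in 100.0 kg vitreous product:
  SiO2: 81.63% × 100.0 = 81.63 kg
  Al2O3: 3.862% × 100.0 = 3.862 kg
  ZrO2: 13.93% × 100.0 = 13.93 kg
  Li2O: 0.5742% × 100.0 = 0.5742 kg
Sums-versus-targets review per the reported batch figures, under the basis named above (each sum matches its target mass exact up to rounding of places):
  SiO2: 20.77·0.3284 + 64.94·0.9950 + 13.02·0.7832 = 81.63 kg (target 81.63 kg)
  Al2O3: 2.381·0.6506 + 64.94·0.003000 + 13.02·0.1627 = 3.862 kg (target 3.862 kg)
  ZrO2: 20.77·0.6706 = 13.93 kg (target 13.93 kg)
  Li2O: 13.02·0.04410 = 0.5742 kg (target 0.5742 kg)
The glass-mass cross-check: Σ batch − LOI loss = 100.0 kg (the Σ of target masses is 100.0 kg; against the stated basis, 100.0 kg — deltas are rounding alone).
Batch grand total — Σ batch = 101.1 kg; loss to ignition Σ batch·LOI = 1.113 kg; yield: glass divided by total = 98.90%.

Batch per 100.0 kg vitreous product:
  ATH: 2.381 kg
  ZrSiO4: 20.77 kg
  silica sand: 64.94 kg
  petalite: 13.02 kg
Total batch = 101.1 kg; LOI loss = 1.113 kg; yield = 98.90%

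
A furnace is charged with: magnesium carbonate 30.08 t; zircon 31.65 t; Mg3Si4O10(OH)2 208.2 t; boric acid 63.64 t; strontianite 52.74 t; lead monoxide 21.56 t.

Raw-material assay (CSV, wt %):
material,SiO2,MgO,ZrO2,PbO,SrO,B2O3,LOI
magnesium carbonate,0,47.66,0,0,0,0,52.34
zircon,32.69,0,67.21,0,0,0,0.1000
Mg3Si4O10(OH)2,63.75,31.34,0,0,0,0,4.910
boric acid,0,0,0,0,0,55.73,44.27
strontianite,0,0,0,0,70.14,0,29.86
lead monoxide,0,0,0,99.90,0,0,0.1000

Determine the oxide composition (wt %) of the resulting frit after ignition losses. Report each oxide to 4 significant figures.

Glass mass = 337.9 t (batch 407.9 − LOI 69.94).
Composition: SiO2 42.34%, MgO 23.55%, ZrO2 6.295%, PbO 6.374%, SrO 10.95%, B2O3 10.50%

All internal work runs at full precision from start to finish; values along the way appear (rounded to 4 significant figures) across the worked steps; a single rounding produces each reported figure. Derived quantities are rebuilt at full precision (net glass mass, the yield, ignition loss, the six compositions, totals) using the weight values on 337.9 t of glass, as set out in problem or answer.
Oxide masses out of the charge:
  SiO2: 31.65·0.3269 + 208.2·0.6375 = 143.1 t
  MgO: 30.08·0.4766 + 208.2·0.3134 = 79.59 t
  ZrO2: 31.65·0.6721 = 21.27 t
  PbO: 21.56·0.9990 = 21.54 t
  SrO: 52.74·0.7014 = 36.99 t
  B2O3: 63.64·0.5573 = 35.47 t
LOI: 30.08·0.5234 + 31.65·0.001000 + 208.2·0.04910 + 63.64·0.4427 + 52.74·0.2986 + 21.56·0.001000 = 69.94 t
Resulting glass, batch − LOI: 407.9 − 69.94 = 337.9 t (= the summed oxide contributions)
oxide / glass × 100 gives the wt %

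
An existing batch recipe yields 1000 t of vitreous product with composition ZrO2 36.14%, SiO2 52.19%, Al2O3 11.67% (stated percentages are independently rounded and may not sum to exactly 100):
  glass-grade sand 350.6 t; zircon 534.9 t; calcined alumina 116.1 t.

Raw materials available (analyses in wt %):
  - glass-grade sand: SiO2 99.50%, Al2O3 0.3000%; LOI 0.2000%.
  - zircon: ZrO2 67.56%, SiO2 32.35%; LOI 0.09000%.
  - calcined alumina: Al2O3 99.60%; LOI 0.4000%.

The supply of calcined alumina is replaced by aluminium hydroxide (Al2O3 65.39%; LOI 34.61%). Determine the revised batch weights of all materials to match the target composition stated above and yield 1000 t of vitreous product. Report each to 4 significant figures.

Revised batch per 1000 t vitreous product:
  glass-grade sand: 350.6 t
  zircon: 534.9 t
  aluminium hydroxide: 176.9 t
Total batch = 1062 t; LOI loss = 62.41 t

All arithmetic maintains exact precision from start to finish — in-progress results are rounded to four significant digits when displayed — every reported value takes just one rounding; the derived quantities are computed at full precision (the totals, the yield, net glass mass, ignition loss, three oxide percentages) from the weighed amounts for 1000 t of glass precisely as stated by either problem or answer.
Per-oxide target masses for 1000 t vitreous product:
  ZrO2: 36.14% × 1000 = 361.4 t
  SiO2: 52.19% × 1000 = 521.9 t
  Al2O3: 11.67% × 1000 = 116.7 t
Mass-balance tally per oxide from the weights as reported, on the stated basis (sums match the target masses up to rounding of the answer):
  ZrO2: 534.9·0.6756 = 361.4 t (target 361.4 t)
  SiO2: 350.6·0.9950 + 534.9·0.3235 = 521.9 t (target 521.9 t)
  Al2O3: 350.6·0.003000 + 176.9·0.6539 = 116.7 t (target 116.7 t)
The glass-mass cross-check: the batch minus its LOI: 1000 t (per-oxide target masses sum to 1000 t; stated basis 1000 t — deltas are rounding alone).
Summing the batch: Σ batch = 1062 t; LOI loss = Σ batch·LOI = 62.41 t; as yield: glass ÷ batch → 94.13%.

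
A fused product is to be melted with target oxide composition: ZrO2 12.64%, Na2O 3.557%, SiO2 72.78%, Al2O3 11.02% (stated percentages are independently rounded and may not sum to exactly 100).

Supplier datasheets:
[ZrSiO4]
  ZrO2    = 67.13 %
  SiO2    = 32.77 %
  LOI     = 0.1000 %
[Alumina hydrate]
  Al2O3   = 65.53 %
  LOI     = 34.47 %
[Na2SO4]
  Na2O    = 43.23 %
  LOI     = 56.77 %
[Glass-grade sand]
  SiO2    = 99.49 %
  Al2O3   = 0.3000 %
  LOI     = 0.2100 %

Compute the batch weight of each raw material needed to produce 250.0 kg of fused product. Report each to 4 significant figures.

All internal work carries full float precision from start to finish; in-progress results are displayed, rounded to 4 significant digits, as written. A single rounding completes each reported number; derived quantities, including the totals, yield, four oxide percentages, glass mass, LOI, are recomputed using the weight values for 250.0 kg of glass in full float precision, as written in the problem or answer text.
The oxide mass targets at 250.0 kg fused product:
  ZrO2: 12.64% × 250.0 = 31.60 kg
  Na2O: 3.557% × 250.0 = 8.892 kg
  SiO2: 72.78% × 250.0 = 182.0 kg
  Al2O3: 11.02% × 250.0 = 27.55 kg
Balance tally, oxide-wise, per the reported batch figures, under the basis named above (sum by sum, the targets are met given rounding of the digits):
  ZrO2: 47.07·0.6713 = 31.60 kg (target 31.60 kg)
  Na2O: 20.57·0.4323 = 8.892 kg (target 8.892 kg)
  SiO2: 47.07·0.3277 + 167.4·0.9949 = 182.0 kg (target 182.0 kg)
  Al2O3: 41.28·0.6553 + 167.4·0.003000 = 27.55 kg (target 27.55 kg)
Glass-mass bookkeeping: batch Σ − ignition loss = 250.0 kg (the Σ of target masses is 250.0 kg; versus the stated basis of 250.0 kg — any gap is answer rounding).
Batch total: Σ batch = 276.3 kg; loss to ignition Σ batch·LOI = 26.31 kg; yield, glass over the total, = 90.48%.

Batch per 250.0 kg fused product:
  ZrSiO4: 47.07 kg
  Alumina hydrate: 41.28 kg
  Na2SO4: 20.57 kg
  Glass-grade sand: 167.4 kg
Total batch = 276.3 kg; LOI loss = 26.31 kg; yield = 90.48%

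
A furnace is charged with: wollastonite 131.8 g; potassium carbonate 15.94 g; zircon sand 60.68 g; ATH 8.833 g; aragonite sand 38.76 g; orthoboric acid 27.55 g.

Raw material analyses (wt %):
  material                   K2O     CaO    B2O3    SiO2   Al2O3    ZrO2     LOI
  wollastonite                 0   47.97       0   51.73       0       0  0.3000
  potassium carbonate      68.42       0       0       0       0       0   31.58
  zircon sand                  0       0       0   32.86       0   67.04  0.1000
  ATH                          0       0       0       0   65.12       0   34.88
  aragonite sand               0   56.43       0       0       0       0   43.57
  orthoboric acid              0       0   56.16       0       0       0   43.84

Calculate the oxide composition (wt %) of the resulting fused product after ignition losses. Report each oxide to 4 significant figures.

Glass mass = 246.0 g (batch 283.6 − LOI 37.54).
Composition: K2O 4.433%, CaO 34.59%, B2O3 6.289%, SiO2 35.82%, Al2O3 2.338%, ZrO2 16.53%

Every computation maintains exact precision at every stage — intermediates are printed, with 4-significant-digit rounding, between the steps — each reported value is rounded once only; the derived quantities (six oxide percentages, the yield, the totals, net glass mass, LOI) are recomputed from the weighed amounts for 246.0 g of glass in full precision, as they appear in the problem or answer text.
Per-oxide mass from batch:
  K2O: 15.94·0.6842 = 10.91 g
  CaO: 131.8·0.4797 + 38.76·0.5643 = 85.10 g
  B2O3: 27.55·0.5616 = 15.47 g
  SiO2: 131.8·0.5173 + 60.68·0.3286 = 88.12 g
  Al2O3: 8.833·0.6512 = 5.752 g
  ZrO2: 60.68·0.6704 = 40.68 g
LOI: 131.8·0.003000 + 15.94·0.3158 + 60.68·0.001000 + 8.833·0.3488 + 38.76·0.4357 + 27.55·0.4384 = 37.54 g
Glass mass = batch − LOI = 283.6 − 37.54 = 246.0 g (the oxide masses sum to this)
wt % = oxide mass / glass mass × 100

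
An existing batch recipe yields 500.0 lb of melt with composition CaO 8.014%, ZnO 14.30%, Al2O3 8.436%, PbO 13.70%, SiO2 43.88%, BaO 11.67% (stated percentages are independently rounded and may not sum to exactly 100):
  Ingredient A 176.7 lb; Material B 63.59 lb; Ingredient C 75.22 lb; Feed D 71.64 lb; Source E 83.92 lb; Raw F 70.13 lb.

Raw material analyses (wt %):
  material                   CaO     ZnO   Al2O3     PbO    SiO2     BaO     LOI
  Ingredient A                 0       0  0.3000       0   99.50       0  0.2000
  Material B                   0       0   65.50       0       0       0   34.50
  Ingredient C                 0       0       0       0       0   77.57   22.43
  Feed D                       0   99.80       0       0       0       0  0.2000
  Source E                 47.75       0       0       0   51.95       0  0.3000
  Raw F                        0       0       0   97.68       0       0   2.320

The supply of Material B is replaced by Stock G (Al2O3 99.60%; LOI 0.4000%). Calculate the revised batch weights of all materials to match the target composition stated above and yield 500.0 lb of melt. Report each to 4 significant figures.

Values along the way are shown (rounded to 4 significant figures) when written out; the whole derivation carries full float precision from start to finish; every reported figure sees exactly one rounding; derived quantities, including LOI, totals, six oxide percentages, glass mass, yield, are carried from the batch weights at 500.0 lb of glass at full float precision, precisely as stated by the problem or answer text.
Oxide-by-oxide targets in 500.0 lb melt:
  CaO: 8.014% × 500.0 = 40.07 lb
  ZnO: 14.30% × 500.0 = 71.50 lb
  Al2O3: 8.436% × 500.0 = 42.18 lb
  PbO: 13.70% × 500.0 = 68.50 lb
  SiO2: 43.88% × 500.0 = 219.4 lb
  BaO: 11.67% × 500.0 = 58.35 lb
Oxide-by-oxide audit from the weights as reported, on the stated basis (target by target, the sums agree within answer rounding):
  CaO: 83.92·0.4775 = 40.07 lb (target 40.07 lb)
  ZnO: 71.64·0.9980 = 71.50 lb (target 71.50 lb)
  Al2O3: 176.7·0.003000 + 41.82·0.9960 = 42.18 lb (target 42.18 lb)
  PbO: 70.13·0.9768 = 68.50 lb (target 68.50 lb)
  SiO2: 176.7·0.9950 + 83.92·0.5195 = 219.4 lb (target 219.4 lb)
  BaO: 75.22·0.7757 = 58.35 lb (target 58.35 lb)
The glass-mass cross-check: the batch minus its LOI: 500.0 lb (oxide target masses add up to 500.0 lb; against the stated basis, 500.0 lb — a pure rounding effect).
Batch total: Σ batch = 519.4 lb; ignition loss, Σ(batch × LOI) = 19.41 lb; glass ÷ batch gives a yield of 96.26%.

Revised batch per 500.0 lb melt:
  Ingredient A: 176.7 lb
  Stock G: 41.82 lb
  Ingredient C: 75.22 lb
  Feed D: 71.64 lb
  Source E: 83.92 lb
  Raw F: 70.13 lb
Total batch = 519.4 lb; LOI loss = 19.41 lb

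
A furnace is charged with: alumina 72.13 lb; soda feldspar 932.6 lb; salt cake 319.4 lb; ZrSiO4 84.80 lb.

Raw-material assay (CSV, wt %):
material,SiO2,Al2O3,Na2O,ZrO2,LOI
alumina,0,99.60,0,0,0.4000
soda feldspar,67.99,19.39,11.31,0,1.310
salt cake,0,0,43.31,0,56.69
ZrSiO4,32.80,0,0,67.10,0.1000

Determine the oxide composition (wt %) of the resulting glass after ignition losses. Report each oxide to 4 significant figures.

Glass mass = 1215 lb (batch 1409 − LOI 193.7).
Composition: SiO2 54.46%, Al2O3 20.79%, Na2O 20.06%, ZrO2 4.682%

The working math carries exact precision from start to finish — mid-chain values are shown (rounded to four significant figures) when written out; each reported number undergoes a single rounding; all derived quantities are carried at full precision (the totals, yield, net glass mass, LOI, four oxide percentages) from the batch weights for 1215 lb of glass, as set out in the problem or answer text.
Mass of each oxide from the mix:
  SiO2: 932.6·0.6799 + 84.80·0.3280 = 661.9 lb
  Al2O3: 72.13·0.9960 + 932.6·0.1939 = 252.7 lb
  Na2O: 932.6·0.1131 + 319.4·0.4331 = 243.8 lb
  ZrO2: 84.80·0.6710 = 56.90 lb
LOI: 72.13·0.004000 + 932.6·0.01310 + 319.4·0.5669 + 84.80·0.001000 = 193.7 lb
Glass mass = batch − LOI = 1409 − 193.7 = 1215 lb (= the summed oxide contributions)
wt % = oxide mass / glass mass × 100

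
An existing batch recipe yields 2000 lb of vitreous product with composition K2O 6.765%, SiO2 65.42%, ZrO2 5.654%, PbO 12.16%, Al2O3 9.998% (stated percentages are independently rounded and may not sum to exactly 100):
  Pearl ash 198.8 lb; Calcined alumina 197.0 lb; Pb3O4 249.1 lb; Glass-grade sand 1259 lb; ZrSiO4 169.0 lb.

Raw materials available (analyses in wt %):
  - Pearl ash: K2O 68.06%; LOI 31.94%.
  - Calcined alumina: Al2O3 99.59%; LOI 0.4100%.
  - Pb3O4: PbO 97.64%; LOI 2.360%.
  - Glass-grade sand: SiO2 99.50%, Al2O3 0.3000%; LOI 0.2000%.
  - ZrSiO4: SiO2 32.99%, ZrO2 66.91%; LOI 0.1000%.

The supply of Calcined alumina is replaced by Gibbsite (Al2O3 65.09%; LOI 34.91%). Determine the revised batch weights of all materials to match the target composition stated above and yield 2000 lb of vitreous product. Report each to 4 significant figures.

Mid-chain values are shown rounded to 4 significant digits alongside each step. The whole derivation keeps full precision at each step — exactly one rounding is applied to every reported figure; all derived quantities, including net glass mass, ignition loss, the yield, totals, the five compositions, are recomputed from the weighed amounts at 2000 lb of glass in full precision as written in the question or the answer.
The oxide mass targets at 2000 lb vitreous product:
  K2O: 6.765% × 2000 = 135.3 lb
  SiO2: 65.42% × 2000 = 1308 lb
  ZrO2: 5.654% × 2000 = 113.1 lb
  PbO: 12.16% × 2000 = 243.2 lb
  Al2O3: 9.998% × 2000 = 200.0 lb
Checking each oxide sum per the reported batch figures, per the basis as stated (target by target, the sums agree within answer rounding):
  K2O: 198.8·0.6806 = 135.3 lb (target 135.3 lb)
  SiO2: 1259·0.9950 + 169.0·0.3299 = 1308 lb (target 1308 lb)
  ZrO2: 169.0·0.6691 = 113.1 lb (target 113.1 lb)
  PbO: 249.1·0.9764 = 243.2 lb (target 243.2 lb)
  Al2O3: 301.4·0.6509 + 1259·0.003000 = 200.0 lb (target 200.0 lb)
Glass-mass bookkeeping: whole batch net of LOI = 2000 lb (summing oxide targets gives 2000 lb; against the stated basis, 2000 lb — differing by rounding only).
Batch total: Σ batch = 2177 lb; ignition loss, Σ(batch × LOI) = 177.3 lb; yield, glass over the total, = 91.86%.

Revised batch per 2000 lb vitreous product:
  Pearl ash: 198.8 lb
  Gibbsite: 301.4 lb
  Pb3O4: 249.1 lb
  Glass-grade sand: 1259 lb
  ZrSiO4: 169.0 lb
Total batch = 2177 lb; LOI loss = 177.3 lb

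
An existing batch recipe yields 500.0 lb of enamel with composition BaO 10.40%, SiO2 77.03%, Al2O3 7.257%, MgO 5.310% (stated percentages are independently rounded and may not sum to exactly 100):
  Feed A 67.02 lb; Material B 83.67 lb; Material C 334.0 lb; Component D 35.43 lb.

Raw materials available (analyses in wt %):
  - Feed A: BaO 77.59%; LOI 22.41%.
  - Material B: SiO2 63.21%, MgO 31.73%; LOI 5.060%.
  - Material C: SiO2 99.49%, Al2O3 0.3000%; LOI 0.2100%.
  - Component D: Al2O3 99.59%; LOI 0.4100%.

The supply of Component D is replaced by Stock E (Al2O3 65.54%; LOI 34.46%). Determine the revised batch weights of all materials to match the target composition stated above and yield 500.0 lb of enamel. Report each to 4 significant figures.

The whole derivation maintains full float precision all the way through — values along the way appear, rounded to four significant digits, alongside each step; exactly one rounding is applied to each reported figure — all derived quantities are recomputed in exact precision (ignition loss, yield, glass mass, four oxide percentages, the totals) from the weighed amounts for 500.0 lb of glass as they appear in problem or answer.
Target oxide masses per 500.0 lb enamel:
  BaO: 10.40% × 500.0 = 52.00 lb
  SiO2: 77.03% × 500.0 = 385.2 lb
  Al2O3: 7.257% × 500.0 = 36.28 lb
  MgO: 5.310% × 500.0 = 26.55 lb
Balance tally, oxide-wise, per the reported batch figures, at the basis given (each sum matches its target mass modulo rounding of the values):
  BaO: 67.02·0.7759 = 52.00 lb (target 52.00 lb)
  SiO2: 83.67·0.6321 + 334.0·0.9949 = 385.2 lb (target 385.2 lb)
  Al2O3: 334.0·0.003000 + 53.83·0.6554 = 36.28 lb (target 36.28 lb)
  MgO: 83.67·0.3173 = 26.55 lb (target 26.55 lb)
Consistency of the glass mass: total batch − LOI = 500.0 lb (oxide target masses add up to 500.0 lb; basis as stated: 500.0 lb — a pure rounding effect).
Batch grand total — Σ batch = 538.5 lb; Σ batch·LOI gives LOI loss = 38.50 lb; yield = glass ÷ total batch = 92.85%.

Revised batch per 500.0 lb enamel:
  Feed A: 67.02 lb
  Material B: 83.67 lb
  Material C: 334.0 lb
  Stock E: 53.83 lb
Total batch = 538.5 lb; LOI loss = 38.50 lb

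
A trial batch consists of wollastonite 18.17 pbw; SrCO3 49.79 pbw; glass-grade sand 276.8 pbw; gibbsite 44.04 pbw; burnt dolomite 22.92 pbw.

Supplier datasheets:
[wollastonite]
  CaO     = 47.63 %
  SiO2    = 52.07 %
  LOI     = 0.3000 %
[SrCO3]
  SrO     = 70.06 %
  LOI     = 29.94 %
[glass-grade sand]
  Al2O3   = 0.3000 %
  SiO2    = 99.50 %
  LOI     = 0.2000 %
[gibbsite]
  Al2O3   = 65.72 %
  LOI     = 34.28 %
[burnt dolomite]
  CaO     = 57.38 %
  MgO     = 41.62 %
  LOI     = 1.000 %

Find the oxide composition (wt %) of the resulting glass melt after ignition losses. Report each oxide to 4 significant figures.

Glass mass = 380.9 pbw (batch 411.7 − LOI 30.84).
Composition: CaO 5.725%, Al2O3 7.817%, SiO2 74.79%, SrO 9.159%, MgO 2.505%

All arithmetic holds full precision through the solve. Rounding to 4 significant figures applies to each in-between result as shown; every reported result receives exactly one rounding; the derived quantities are recomputed at full float precision (the totals, the five compositions, glass mass, yield, ignition loss) from the batch weights per 380.9 pbw of glass, precisely as stated by the question or the answer.
Oxide masses out of the charge:
  CaO: 18.17·0.4763 + 22.92·0.5738 = 21.81 pbw
  Al2O3: 276.8·0.003000 + 44.04·0.6572 = 29.77 pbw
  SiO2: 18.17·0.5207 + 276.8·0.9950 = 284.9 pbw
  SrO: 49.79·0.7006 = 34.88 pbw
  MgO: 22.92·0.4162 = 9.539 pbw
LOI: 18.17·0.003000 + 49.79·0.2994 + 276.8·0.002000 + 44.04·0.3428 + 22.92·0.01000 = 30.84 pbw
Net of LOI, the glass mass = 411.7 − 30.84 = 380.9 pbw (= Σ oxide masses)
oxide / glass × 100 gives the wt %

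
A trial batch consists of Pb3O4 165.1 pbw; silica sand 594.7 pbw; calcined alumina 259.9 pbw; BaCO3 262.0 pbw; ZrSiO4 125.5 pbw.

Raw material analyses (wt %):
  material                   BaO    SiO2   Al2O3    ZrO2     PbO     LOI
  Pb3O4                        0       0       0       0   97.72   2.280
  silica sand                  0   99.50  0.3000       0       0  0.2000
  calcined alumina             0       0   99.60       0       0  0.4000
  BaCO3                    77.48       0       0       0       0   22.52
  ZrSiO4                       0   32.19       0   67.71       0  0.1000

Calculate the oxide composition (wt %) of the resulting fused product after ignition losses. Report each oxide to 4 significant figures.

Glass mass = 1342 pbw (batch 1407 − LOI 65.12).
Composition: BaO 15.13%, SiO2 47.10%, Al2O3 19.42%, ZrO2 6.332%, PbO 12.02%

All arithmetic runs at exact precision in every operation. In-progress results are shown, with 4-significant-figure rounding, as written. Each reported result sees exactly one rounding — all derived quantities are computed at full precision (net glass mass, totals, ignition loss, the five compositions, yield) from the batch weights on 1342 pbw of glass exactly as printed in problem or answer.
Mass of each oxide from the mix:
  BaO: 262.0·0.7748 = 203.0 pbw
  SiO2: 594.7·0.9950 + 125.5·0.3219 = 632.1 pbw
  Al2O3: 594.7·0.003000 + 259.9·0.9960 = 260.6 pbw
  ZrO2: 125.5·0.6771 = 84.98 pbw
  PbO: 165.1·0.9772 = 161.3 pbw
LOI: 165.1·0.02280 + 594.7·0.002000 + 259.9·0.004000 + 262.0·0.2252 + 125.5·0.001000 = 65.12 pbw
Resulting glass, batch − LOI: 1407 − 65.12 = 1342 pbw (matching Σ of the oxides)
oxide / glass × 100 gives the wt %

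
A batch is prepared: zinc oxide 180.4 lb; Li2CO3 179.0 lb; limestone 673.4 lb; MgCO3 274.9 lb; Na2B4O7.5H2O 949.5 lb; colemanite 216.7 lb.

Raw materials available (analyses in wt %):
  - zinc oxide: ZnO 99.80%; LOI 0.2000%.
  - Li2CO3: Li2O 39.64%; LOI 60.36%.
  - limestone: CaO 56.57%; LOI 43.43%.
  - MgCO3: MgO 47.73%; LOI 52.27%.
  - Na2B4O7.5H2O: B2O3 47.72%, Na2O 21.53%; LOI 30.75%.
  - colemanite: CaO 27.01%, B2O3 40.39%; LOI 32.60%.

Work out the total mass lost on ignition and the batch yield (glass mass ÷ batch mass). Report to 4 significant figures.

Values along the way are printed rounded off to 4 significant figures in the printout — the working math keeps exact precision at all times; exactly one rounding goes into every reported number. Derived quantities, including the totals, the yield, ignition loss, net glass mass, the six compositions, are carried from the weighed amounts on 1567 lb of glass at exact precision as quoted within either problem or answer.
Loss on ignition, line by line:
  zinc oxide: 180.4 × 0.002000 = 0.3608 lb
  Li2CO3: 179.0 × 0.6036 = 108.0 lb
  limestone: 673.4 × 0.4343 = 292.5 lb
  MgCO3: 274.9 × 0.5227 = 143.7 lb
  Na2B4O7.5H2O: 949.5 × 0.3075 = 292.0 lb
  colemanite: 216.7 × 0.3260 = 70.64 lb
Total LOI = 907.2 lb
Glass = batch − LOI = 2474 − 907.2 = 1567 lb

LOI loss = 907.2 lb; glass = 1567 lb; yield = 63.33%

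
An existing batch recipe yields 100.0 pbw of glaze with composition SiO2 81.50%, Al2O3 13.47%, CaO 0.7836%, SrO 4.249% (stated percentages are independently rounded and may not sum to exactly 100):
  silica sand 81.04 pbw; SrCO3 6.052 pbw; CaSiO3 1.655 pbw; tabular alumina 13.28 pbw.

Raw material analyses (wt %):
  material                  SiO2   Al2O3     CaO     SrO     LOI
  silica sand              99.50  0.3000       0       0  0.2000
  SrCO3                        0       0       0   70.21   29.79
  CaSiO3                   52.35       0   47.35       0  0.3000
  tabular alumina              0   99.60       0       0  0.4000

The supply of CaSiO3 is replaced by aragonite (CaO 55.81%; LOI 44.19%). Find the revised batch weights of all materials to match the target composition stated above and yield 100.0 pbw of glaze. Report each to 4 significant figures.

Revised batch per 100.0 pbw glaze:
  silica sand: 81.91 pbw
  SrCO3: 6.052 pbw
  aragonite: 1.404 pbw
  tabular alumina: 13.28 pbw
Total batch = 102.6 pbw; LOI loss = 2.640 pbw

Every computation runs at full float precision in every operation; values along the way are rounded to four significant figures when quoted — every reported number includes exactly one rounding. Derived quantities (the four compositions, yield, the totals, LOI, net glass mass) are rebuilt at full precision from the batch weights at 100.0 pbw of glass, as given in the question or the answer.
Oxide mass targets, per 100.0 pbw glaze:
  SiO2: 81.50% × 100.0 = 81.50 pbw
  Al2O3: 13.47% × 100.0 = 13.47 pbw
  CaO: 0.7836% × 100.0 = 0.7836 pbw
  SrO: 4.249% × 100.0 = 4.249 pbw
A balance pass over the oxides, using the reported weights, on the stated basis (each sum matches its target mass once rounding is allowed for):
  SiO2: 81.91·0.9950 = 81.50 pbw (target 81.50 pbw)
  Al2O3: 81.91·0.003000 + 13.28·0.9960 = 13.47 pbw (target 13.47 pbw)
  CaO: 1.404·0.5581 = 0.7836 pbw (target 0.7836 pbw)
  SrO: 6.052·0.7021 = 4.249 pbw (target 4.249 pbw)
Glass-mass sanity pass: Σ batch − LOI loss = 100.0 pbw (targets for the oxides total 100.0 pbw; the stated basis being 100.0 pbw — any gap is answer rounding).
Batch total: Σ batch = 102.6 pbw; Σ batch·LOI gives LOI loss = 2.640 pbw; yield, glass over the total, = 97.43%.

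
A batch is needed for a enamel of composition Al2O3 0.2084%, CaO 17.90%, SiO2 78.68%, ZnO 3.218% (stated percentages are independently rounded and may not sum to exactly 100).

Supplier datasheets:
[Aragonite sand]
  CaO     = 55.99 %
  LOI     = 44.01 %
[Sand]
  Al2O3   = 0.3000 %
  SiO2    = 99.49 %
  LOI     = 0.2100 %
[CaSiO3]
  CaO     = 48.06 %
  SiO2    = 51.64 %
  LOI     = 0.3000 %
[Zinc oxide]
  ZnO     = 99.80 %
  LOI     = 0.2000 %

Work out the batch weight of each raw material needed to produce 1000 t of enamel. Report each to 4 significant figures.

Mid-chain values are printed (rounded to four significant figures) on the page — all internal work carries exact precision through the solve — exactly one rounding goes into every reported number — the derived quantities (the four compositions, the totals, yield, LOI, net glass mass) are re-derived starting from the weights at 1000 t of glass at full float precision exactly as printed in problem or answer.
Target masses of each oxide per 1000 t enamel:
  Al2O3: 0.2084% × 1000 = 2.084 t
  CaO: 17.90% × 1000 = 179.0 t
  SiO2: 78.68% × 1000 = 786.8 t
  ZnO: 3.218% × 1000 = 32.18 t
Balance tally, oxide-wise, per the reported batch figures, per the basis as stated (oxide sums agree with the targets given rounding of the digits):
  Al2O3: 694.7·0.003000 = 2.084 t (target 2.084 t)
  CaO: 160.7·0.5599 + 185.3·0.4806 = 179.0 t (target 179.0 t)
  SiO2: 694.7·0.9949 + 185.3·0.5164 = 786.8 t (target 786.8 t)
  ZnO: 32.24·0.9980 = 32.18 t (target 32.18 t)
Glass mass check: the batch minus its LOI: 1000 t (per-oxide target masses sum to 1000 t; versus the stated basis of 1000 t — any gap is answer rounding).
Batch total: Σ batch = 1073 t; loss to ignition Σ batch·LOI = 72.80 t; the yield ratio, glass ÷ batch: 93.21%.

Batch per 1000 t enamel:
  Aragonite sand: 160.7 t
  Sand: 694.7 t
  CaSiO3: 185.3 t
  Zinc oxide: 32.24 t
Total batch = 1073 t; LOI loss = 72.80 t; yield = 93.21%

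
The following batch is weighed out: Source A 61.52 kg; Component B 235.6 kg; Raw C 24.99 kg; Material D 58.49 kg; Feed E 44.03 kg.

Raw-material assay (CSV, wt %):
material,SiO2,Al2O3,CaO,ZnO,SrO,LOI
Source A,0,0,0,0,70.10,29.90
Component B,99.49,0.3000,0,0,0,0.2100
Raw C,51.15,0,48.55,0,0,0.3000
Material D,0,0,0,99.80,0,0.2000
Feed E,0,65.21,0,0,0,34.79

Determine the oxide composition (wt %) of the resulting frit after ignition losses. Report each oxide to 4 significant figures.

Exact precision is held all the way through; intermediates appear (rounded to 4 significant digits) as written — each reported value is rounded a single time; derived quantities, including the yield, the totals, ignition loss, five oxide percentages, glass mass, are re-derived from the weighed amounts at 390.2 kg of glass in exact precision, exactly as printed in either problem or answer.
Oxide-by-oxide delivered mass:
  SiO2: 235.6·0.9949 + 24.99·0.5115 = 247.2 kg
  Al2O3: 235.6·0.003000 + 44.03·0.6521 = 29.42 kg
  CaO: 24.99·0.4855 = 12.13 kg
  ZnO: 58.49·0.9980 = 58.37 kg
  SrO: 61.52·0.7010 = 43.13 kg
LOI: 61.52·0.2990 + 235.6·0.002100 + 24.99·0.003000 + 58.49·0.002000 + 44.03·0.3479 = 34.40 kg
Glass mass = batch − LOI = 424.6 − 34.40 = 390.2 kg (the oxide masses sum to this)
percent share: oxide ÷ glass, ×100

Glass mass = 390.2 kg (batch 424.6 − LOI 34.40).
Composition: SiO2 63.34%, Al2O3 7.539%, CaO 3.109%, ZnO 14.96%, SrO 11.05%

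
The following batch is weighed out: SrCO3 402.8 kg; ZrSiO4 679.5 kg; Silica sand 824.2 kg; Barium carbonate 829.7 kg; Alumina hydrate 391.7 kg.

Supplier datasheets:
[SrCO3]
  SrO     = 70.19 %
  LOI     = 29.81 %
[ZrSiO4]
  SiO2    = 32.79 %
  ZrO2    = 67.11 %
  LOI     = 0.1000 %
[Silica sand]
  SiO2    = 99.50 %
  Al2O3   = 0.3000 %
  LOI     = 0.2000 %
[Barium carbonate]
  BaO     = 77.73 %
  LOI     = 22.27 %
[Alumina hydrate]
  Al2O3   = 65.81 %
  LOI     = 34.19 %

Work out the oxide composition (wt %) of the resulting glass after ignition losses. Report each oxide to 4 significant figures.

Glass mass = 2687 kg (batch 3128 − LOI 441.1).
Composition: BaO 24.00%, SiO2 38.82%, Al2O3 9.686%, SrO 10.52%, ZrO2 16.97%

All internal work maintains full float precision in all steps — values along the way are printed, rounded to 4 significant figures, in the printout — every reported result sees exactly one rounding; derived quantities are carried in full precision (yield, net glass mass, the totals, the five compositions, ignition loss) using the weight values for 2687 kg of glass as written in the question or the answer.
Delivered oxide masses:
  BaO: 829.7·0.7773 = 644.9 kg
  SiO2: 679.5·0.3279 + 824.2·0.9950 = 1043 kg
  Al2O3: 824.2·0.003000 + 391.7·0.6581 = 260.3 kg
  SrO: 402.8·0.7019 = 282.7 kg
  ZrO2: 679.5·0.6711 = 456.0 kg
LOI: 402.8·0.2981 + 679.5·0.001000 + 824.2·0.002000 + 829.7·0.2227 + 391.7·0.3419 = 441.1 kg
Resulting glass, batch − LOI: 3128 − 441.1 = 2687 kg (matching Σ of the oxides)
wt % = 100 × oxide mass / glass mass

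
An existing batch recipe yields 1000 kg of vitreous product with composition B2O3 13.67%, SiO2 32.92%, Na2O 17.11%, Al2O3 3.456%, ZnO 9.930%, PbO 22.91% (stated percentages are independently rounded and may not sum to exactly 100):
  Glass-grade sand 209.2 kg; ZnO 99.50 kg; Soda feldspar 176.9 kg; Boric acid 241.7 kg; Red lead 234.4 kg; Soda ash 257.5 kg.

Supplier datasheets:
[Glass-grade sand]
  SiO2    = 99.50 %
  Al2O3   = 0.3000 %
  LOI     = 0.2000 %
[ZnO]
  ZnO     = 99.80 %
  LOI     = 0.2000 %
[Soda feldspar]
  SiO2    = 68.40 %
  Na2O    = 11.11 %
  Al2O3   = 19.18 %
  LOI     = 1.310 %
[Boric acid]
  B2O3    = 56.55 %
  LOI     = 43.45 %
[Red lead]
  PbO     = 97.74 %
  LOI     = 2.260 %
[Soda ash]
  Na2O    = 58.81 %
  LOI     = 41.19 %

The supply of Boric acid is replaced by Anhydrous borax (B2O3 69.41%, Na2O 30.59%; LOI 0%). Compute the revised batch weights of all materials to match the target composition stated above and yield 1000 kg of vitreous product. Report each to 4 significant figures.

Full precision is carried from start to finish; working values are displayed, rounded to four significant digits, as written; each reported value is rounded a single time; all derived quantities, which include LOI, six oxide percentages, totals, the yield, glass mass, are recomputed in full float precision, as written in the problem or the answer, using the weight values on 1000 kg of glass.
Oxide mass targets, per 1000 kg vitreous product:
  B2O3: 13.67% × 1000 = 136.7 kg
  SiO2: 32.92% × 1000 = 329.2 kg
  Na2O: 17.11% × 1000 = 171.1 kg
  Al2O3: 3.456% × 1000 = 34.56 kg
  ZnO: 9.930% × 1000 = 99.30 kg
  PbO: 22.91% × 1000 = 229.1 kg
Sums-versus-targets review per the reported batch figures, per the basis as stated (oxide sums agree with the targets exact up to rounding of places):
  B2O3: 196.9·0.6941 = 136.7 kg (target 136.7 kg)
  SiO2: 209.2·0.9950 + 176.9·0.6840 = 329.2 kg (target 329.2 kg)
  Na2O: 176.9·0.1111 + 196.9·0.3059 + 155.1·0.5881 = 171.1 kg (target 171.1 kg)
  Al2O3: 209.2·0.003000 + 176.9·0.1918 = 34.56 kg (target 34.56 kg)
  ZnO: 99.50·0.9980 = 99.30 kg (target 99.30 kg)
  PbO: 234.4·0.9774 = 229.1 kg (target 229.1 kg)
Glass-mass bookkeeping: total batch − LOI = 999.9 kg (per-oxide target masses sum to 1000 kg; the stated basis being 1000 kg — gaps are rounding artifacts).
Adding the batch up: Σ batch = 1072 kg; loss to ignition Σ batch·LOI = 72.12 kg; glass ÷ batch gives a yield of 93.27%.

Revised batch per 1000 kg vitreous product:
  Glass-grade sand: 209.2 kg
  ZnO: 99.50 kg
  Soda feldspar: 176.9 kg
  Anhydrous borax: 196.9 kg
  Red lead: 234.4 kg
  Soda ash: 155.1 kg
Total batch = 1072 kg; LOI loss = 72.12 kg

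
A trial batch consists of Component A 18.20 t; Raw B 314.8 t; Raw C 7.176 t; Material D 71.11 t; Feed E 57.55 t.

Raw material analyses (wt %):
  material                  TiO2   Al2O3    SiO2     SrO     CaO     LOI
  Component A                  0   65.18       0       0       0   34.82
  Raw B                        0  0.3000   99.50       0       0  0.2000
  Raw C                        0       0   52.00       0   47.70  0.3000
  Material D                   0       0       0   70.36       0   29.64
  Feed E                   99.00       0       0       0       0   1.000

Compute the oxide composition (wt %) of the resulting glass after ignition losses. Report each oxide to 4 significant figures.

Every computation keeps full float precision all the way through — intermediates are printed rounded to 4 significant figures at each printed step. Every reported result undergoes a single rounding — the derived quantities, which include glass mass, LOI, the five compositions, totals, the yield, are rebuilt at full float precision, exactly as shown in the question or the answer, starting from the weights for 440.2 t of glass.
Mass of each oxide from the mix:
  TiO2: 57.55·0.9900 = 56.97 t
  Al2O3: 18.20·0.6518 + 314.8·0.003000 = 12.81 t
  SiO2: 314.8·0.9950 + 7.176·0.5200 = 317.0 t
  SrO: 71.11·0.7036 = 50.03 t
  CaO: 7.176·0.4770 = 3.423 t
LOI: 18.20·0.3482 + 314.8·0.002000 + 7.176·0.003000 + 71.11·0.2964 + 57.55·0.01000 = 28.64 t
Glass mass = batch − LOI = 468.8 − 28.64 = 440.2 t (the oxide masses sum to this)
wt % = oxide mass / glass mass × 100

Glass mass = 440.2 t (batch 468.8 − LOI 28.64).
Composition: TiO2 12.94%, Al2O3 2.909%, SiO2 72.00%, SrO 11.37%, CaO 0.7776%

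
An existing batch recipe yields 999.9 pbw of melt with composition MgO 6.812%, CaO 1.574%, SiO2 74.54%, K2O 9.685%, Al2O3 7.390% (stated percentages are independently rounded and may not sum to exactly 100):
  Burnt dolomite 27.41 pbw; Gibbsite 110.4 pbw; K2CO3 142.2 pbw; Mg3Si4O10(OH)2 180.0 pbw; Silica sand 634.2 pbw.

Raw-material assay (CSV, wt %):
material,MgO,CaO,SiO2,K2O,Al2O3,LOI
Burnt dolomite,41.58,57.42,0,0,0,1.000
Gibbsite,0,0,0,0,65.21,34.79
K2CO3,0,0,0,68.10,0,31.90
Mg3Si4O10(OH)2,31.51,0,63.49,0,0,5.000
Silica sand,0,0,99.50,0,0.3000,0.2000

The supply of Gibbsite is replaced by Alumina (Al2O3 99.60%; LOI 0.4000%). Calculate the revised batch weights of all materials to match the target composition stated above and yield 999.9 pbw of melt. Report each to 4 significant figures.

Working values are printed rounded to 4 significant figures as written — every computation holds full float precision all the way through — every reported figure is rounded exactly once — all derived quantities (glass mass, the totals, ignition loss, the five compositions, yield) are carried using the weight values on 999.9 pbw of glass in exact precision as given in the problem or the answer.
Per-oxide target masses for 999.9 pbw melt:
  MgO: 6.812% × 999.9 = 68.11 pbw
  CaO: 1.574% × 999.9 = 15.74 pbw
  SiO2: 74.54% × 999.9 = 745.3 pbw
  K2O: 9.685% × 999.9 = 96.84 pbw
  Al2O3: 7.390% × 999.9 = 73.89 pbw
Checking each oxide sum working from each reported weight, relative to the basis at hand (sums match the target masses inside rounding margins):
  MgO: 27.41·0.4158 + 180.0·0.3151 = 68.12 pbw (target 68.11 pbw)
  CaO: 27.41·0.5742 = 15.74 pbw (target 15.74 pbw)
  SiO2: 180.0·0.6349 + 634.2·0.9950 = 745.3 pbw (target 745.3 pbw)
  K2O: 142.2·0.6810 = 96.84 pbw (target 96.84 pbw)
  Al2O3: 72.28·0.9960 + 634.2·0.003000 = 73.89 pbw (target 73.89 pbw)
Glass mass check: net batch after ignition = 999.9 pbw (oxide target masses add up to 999.9 pbw; against the stated basis, 999.9 pbw — rounding explains the deltas).
Adding the batch up: Σ batch = 1056 pbw; the LOI term Σ batch·LOI equals 56.19 pbw; yield = glass ÷ total batch = 94.68%.

Revised batch per 999.9 pbw melt:
  Burnt dolomite: 27.41 pbw
  Alumina: 72.28 pbw
  K2CO3: 142.2 pbw
  Mg3Si4O10(OH)2: 180.0 pbw
  Silica sand: 634.2 pbw
Total batch = 1056 pbw; LOI loss = 56.19 pbw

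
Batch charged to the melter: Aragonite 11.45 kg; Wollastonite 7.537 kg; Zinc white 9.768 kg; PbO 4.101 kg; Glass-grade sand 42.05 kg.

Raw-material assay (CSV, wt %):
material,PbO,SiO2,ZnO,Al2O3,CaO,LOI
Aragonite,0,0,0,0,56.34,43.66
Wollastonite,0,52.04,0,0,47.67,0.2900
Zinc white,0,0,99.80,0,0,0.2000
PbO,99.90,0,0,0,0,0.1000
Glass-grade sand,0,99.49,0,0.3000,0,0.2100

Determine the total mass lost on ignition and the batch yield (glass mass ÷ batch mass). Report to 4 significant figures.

LOI loss = 5.133 kg; glass = 69.77 kg; yield = 93.15%

Intermediates are displayed rounded to four significant figures across the worked steps; each numeric step keeps exact precision all the way through; a single rounding finalizes every reported number — all derived quantities are re-derived starting from the weights at 69.77 kg of glass in full float precision (totals, five oxide percentages, glass mass, the yield, ignition loss) precisely as stated by the problem or answer text.
Material-by-material LOI:
  Aragonite: 11.45 × 0.4366 = 4.999 kg
  Wollastonite: 7.537 × 0.002900 = 0.02186 kg
  Zinc white: 9.768 × 0.002000 = 0.01954 kg
  PbO: 4.101 × 0.001000 = 0.004101 kg
  Glass-grade sand: 42.05 × 0.002100 = 0.08830 kg
Total LOI = 5.133 kg
Glass = batch − LOI = 74.91 − 5.133 = 69.77 kg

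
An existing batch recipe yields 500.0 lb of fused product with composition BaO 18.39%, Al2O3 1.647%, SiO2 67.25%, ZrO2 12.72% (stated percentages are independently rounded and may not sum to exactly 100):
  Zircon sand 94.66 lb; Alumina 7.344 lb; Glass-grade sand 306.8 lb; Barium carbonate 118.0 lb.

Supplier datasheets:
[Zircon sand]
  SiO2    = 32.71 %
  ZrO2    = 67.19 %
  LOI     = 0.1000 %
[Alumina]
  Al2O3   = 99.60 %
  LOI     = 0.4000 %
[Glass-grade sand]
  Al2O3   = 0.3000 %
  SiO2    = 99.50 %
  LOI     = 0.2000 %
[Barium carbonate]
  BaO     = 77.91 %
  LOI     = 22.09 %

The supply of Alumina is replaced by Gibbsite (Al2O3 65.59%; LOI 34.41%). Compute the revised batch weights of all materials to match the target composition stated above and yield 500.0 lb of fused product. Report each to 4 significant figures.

Revised batch per 500.0 lb fused product:
  Zircon sand: 94.66 lb
  Gibbsite: 11.15 lb
  Glass-grade sand: 306.8 lb
  Barium carbonate: 118.0 lb
Total batch = 530.6 lb; LOI loss = 30.61 lb

The working math keeps full float precision at each step. Rounding to four significant digits extends to every in-between result as shown; exactly one rounding goes into each reported number; the derived quantities, including the yield, net glass mass, totals, ignition loss, the four compositions, are rebuilt starting from the weights on 500.0 lb of glass at exact precision, exactly as printed in the problem or answer text.
The oxide mass targets at 500.0 lb fused product:
  BaO: 18.39% × 500.0 = 91.95 lb
  Al2O3: 1.647% × 500.0 = 8.235 lb
  SiO2: 67.25% × 500.0 = 336.2 lb
  ZrO2: 12.72% × 500.0 = 63.60 lb
Checking each oxide sum working from each reported weight, per the basis as stated (oxide sums agree with the targets modulo rounding of the values):
  BaO: 118.0·0.7791 = 91.93 lb (target 91.95 lb)
  Al2O3: 11.15·0.6559 + 306.8·0.003000 = 8.234 lb (target 8.235 lb)
  SiO2: 94.66·0.3271 + 306.8·0.9950 = 336.2 lb (target 336.2 lb)
  ZrO2: 94.66·0.6719 = 63.60 lb (target 63.60 lb)
Consistency of the glass mass: Σ batch − LOI loss = 500.0 lb (targets for the oxides total 500.0 lb; with the basis standing at 500.0 lb — any gap is answer rounding).
Batch total: Σ batch = 530.6 lb; LOI removed, Σ of batch·LOI: 30.61 lb; as yield: glass ÷ batch → 94.23%.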